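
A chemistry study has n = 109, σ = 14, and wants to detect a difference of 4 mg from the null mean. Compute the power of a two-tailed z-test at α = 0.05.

SE = σ/√n = 14/√109 = 1.341. Non-centrality λ = d/SE = 4/1.341 = 2.983. Power ≈ Φ(λ - z_{α/2}) = Φ(2.983 - 1.96) = Φ(1.023) = 0.847.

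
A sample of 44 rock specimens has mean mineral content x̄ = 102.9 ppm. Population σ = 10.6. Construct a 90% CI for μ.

CI = x̄ ± z*(σ/√n) = 102.9 ± 1.645(10.6/√44) = 102.9 ± 2.63 = (100.27, 105.53)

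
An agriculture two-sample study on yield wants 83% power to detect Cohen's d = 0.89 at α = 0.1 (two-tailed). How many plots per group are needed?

z_{α/2} = 1.645, z_β = Φ⁻¹(0.83) = 0.954. For large effect (d = 0.89): n per group = 2(z_{α/2} + z_β)²/d² = 2(1.645 + 0.954)²/0.89² = 17.1 → 18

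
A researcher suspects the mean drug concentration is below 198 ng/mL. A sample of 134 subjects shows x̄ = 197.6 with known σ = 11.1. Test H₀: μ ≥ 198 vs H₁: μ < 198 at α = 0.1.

z = -0.417. Critical value: -1.28. Fail to reject H₀.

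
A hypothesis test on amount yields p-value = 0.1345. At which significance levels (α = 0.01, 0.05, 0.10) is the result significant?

p = 0.1345. Not significant at any of the given levels.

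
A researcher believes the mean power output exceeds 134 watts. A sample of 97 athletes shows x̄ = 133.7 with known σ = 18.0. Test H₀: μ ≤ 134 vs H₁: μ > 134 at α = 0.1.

z = -0.164. Critical value: 1.28. Fail to reject H₀.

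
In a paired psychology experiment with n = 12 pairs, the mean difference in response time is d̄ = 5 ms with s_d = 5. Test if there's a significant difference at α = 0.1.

t = d̄/(s_d/√n) = 5/(5/√12) = 3.464. df = 11, critical t = ±1.796. Reject H₀.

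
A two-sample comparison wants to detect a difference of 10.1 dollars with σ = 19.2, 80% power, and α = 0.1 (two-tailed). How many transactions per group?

n per group = 2(z_α/2 + z_β)²σ²/d² = 2×(1.645 + 0.84)²×19.2²/10.1² = 44.6 → n = 45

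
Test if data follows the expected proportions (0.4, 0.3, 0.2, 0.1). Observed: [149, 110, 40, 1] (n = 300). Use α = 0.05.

Expected: [120.0, 90.0, 60.0, 30.0]. χ² = 46.153. df = 3, critical = 7.815. Reject H₀.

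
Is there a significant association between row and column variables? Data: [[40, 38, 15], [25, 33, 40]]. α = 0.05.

χ² = 15.057. df = 2, critical = 5.991. Reject H₀. Variables are dependent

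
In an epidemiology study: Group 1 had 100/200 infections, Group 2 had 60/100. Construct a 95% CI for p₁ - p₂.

p̂₁ = 0.5, p̂₂ = 0.6. Difference = -0.1. CI = (-0.218, 0.018)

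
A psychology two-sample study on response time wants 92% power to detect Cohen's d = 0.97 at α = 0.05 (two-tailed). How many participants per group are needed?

z_{α/2} = 1.96, z_β = Φ⁻¹(0.92) = 1.405. For large effect (d = 0.97): n per group = 2(z_{α/2} + z_β)²/d² = 2(1.96 + 1.405)²/0.97² = 24.1 → 25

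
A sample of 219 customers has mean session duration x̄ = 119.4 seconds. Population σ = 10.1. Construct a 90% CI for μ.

CI = x̄ ± z*(σ/√n) = 119.4 ± 1.645(10.1/√219) = 119.4 ± 1.12 = (118.28, 120.52)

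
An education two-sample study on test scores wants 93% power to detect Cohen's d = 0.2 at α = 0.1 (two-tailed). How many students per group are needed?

z_{α/2} = 1.645, z_β = Φ⁻¹(0.93) = 1.476. For small effect (d = 0.2): n per group = 2(z_{α/2} + z_β)²/d² = 2(1.645 + 1.476)²/0.2² = 487.03 → 488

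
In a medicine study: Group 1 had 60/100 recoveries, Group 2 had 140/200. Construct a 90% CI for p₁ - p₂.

p̂₁ = 0.6, p̂₂ = 0.7. Difference = -0.1. CI = (-0.197, -0.003)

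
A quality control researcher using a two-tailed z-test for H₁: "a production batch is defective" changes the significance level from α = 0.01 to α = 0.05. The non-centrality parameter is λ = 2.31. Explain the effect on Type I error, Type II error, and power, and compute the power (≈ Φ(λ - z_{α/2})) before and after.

Increasing α from 0.01 to 0.05:
• Type I error rate increases (α is the Type I rate by definition).
• Critical value moves from z_{α/2} = 2.576 to 1.96, so power = Φ(λ - z_{α/2}) goes from Φ(2.31 - 2.576) = 0.395 to Φ(2.31 - 1.96) = 0.637.
• Type II error rate β = 1 - power therefore decreases (0.605 → 0.363).
Appropriate when false negatives are costly — here, shipping a defective batch — faulty products reach customers.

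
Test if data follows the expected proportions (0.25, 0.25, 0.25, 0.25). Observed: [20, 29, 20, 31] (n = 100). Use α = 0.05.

Expected: [25.0, 25.0, 25.0, 25.0]. χ² = 4.08. df = 3, critical = 7.815. Fail to reject H₀.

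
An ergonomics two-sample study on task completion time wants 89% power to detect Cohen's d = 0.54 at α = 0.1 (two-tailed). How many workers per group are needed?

z_{α/2} = 1.645, z_β = Φ⁻¹(0.89) = 1.227. For medium effect (d = 0.54): n per group = 2(z_{α/2} + z_β)²/d² = 2(1.645 + 1.227)²/0.54² = 56.6 → 57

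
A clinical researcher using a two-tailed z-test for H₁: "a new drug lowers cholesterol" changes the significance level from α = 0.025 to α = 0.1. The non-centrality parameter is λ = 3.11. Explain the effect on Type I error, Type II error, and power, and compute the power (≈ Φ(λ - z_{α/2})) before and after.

Increasing α from 0.025 to 0.1:
• Type I error rate increases (α is the Type I rate by definition).
• Critical value moves from z_{α/2} = 2.241 to 1.645, so power = Φ(λ - z_{α/2}) goes from Φ(3.11 - 2.241) = 0.808 to Φ(3.11 - 1.645) = 0.929.
• Type II error rate β = 1 - power therefore decreases (0.192 → 0.071).
Appropriate when false negatives are costly — here, shelving an effective drug — patients miss out on a treatment that would have helped.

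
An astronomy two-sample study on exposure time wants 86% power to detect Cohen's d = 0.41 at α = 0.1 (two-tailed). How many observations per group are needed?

z_{α/2} = 1.645, z_β = Φ⁻¹(0.86) = 1.08. For small effect (d = 0.41): n per group = 2(z_{α/2} + z_β)²/d² = 2(1.645 + 1.08)²/0.41² = 88.3 → 89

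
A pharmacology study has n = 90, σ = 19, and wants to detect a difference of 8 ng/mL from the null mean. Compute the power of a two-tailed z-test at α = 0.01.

SE = σ/√n = 19/√90 = 2.003. Non-centrality λ = d/SE = 8/2.003 = 3.994. Power ≈ Φ(λ - z_{α/2}) = Φ(3.994 - 2.576) = Φ(1.418) = 0.922.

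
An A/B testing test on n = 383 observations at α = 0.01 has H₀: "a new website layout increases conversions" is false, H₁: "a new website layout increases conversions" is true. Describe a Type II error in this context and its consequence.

Type II error: failing to reject H₀ when it is false — concluding that a new website layout increases conversions is not supported when in fact it is. Consequence: discarding a layout that would have improved conversions — lost revenue.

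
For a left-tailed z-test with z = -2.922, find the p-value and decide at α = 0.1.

p = P(Z < -2.922) = Φ(-2.922) ≈ 0.0017. Since p < 0.1, reject H₀ (significant) at α = 0.1.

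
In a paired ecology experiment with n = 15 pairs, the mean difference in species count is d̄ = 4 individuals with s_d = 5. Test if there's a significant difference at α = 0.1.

t = d̄/(s_d/√n) = 4/(5/√15) = 3.098. df = 14, critical t = ±1.761. Reject H₀.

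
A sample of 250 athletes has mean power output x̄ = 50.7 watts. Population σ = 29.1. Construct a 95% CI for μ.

CI = x̄ ± z*(σ/√n) = 50.7 ± 1.96(29.1/√250) = 50.7 ± 3.61 = (47.09, 54.31)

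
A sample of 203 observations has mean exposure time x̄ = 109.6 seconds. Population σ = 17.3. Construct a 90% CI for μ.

CI = x̄ ± z*(σ/√n) = 109.6 ± 1.645(17.3/√203) = 109.6 ± 2.0 = (107.6, 111.6)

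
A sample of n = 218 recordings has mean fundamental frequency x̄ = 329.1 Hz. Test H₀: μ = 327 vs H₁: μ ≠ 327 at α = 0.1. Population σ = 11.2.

z = (x̄ - μ₀)/(σ/√n) = (329.1 - 327)/(11.2/√218) = 2.768. Critical value: ±1.645. Since |2.768| > 1.645, Reject H₀.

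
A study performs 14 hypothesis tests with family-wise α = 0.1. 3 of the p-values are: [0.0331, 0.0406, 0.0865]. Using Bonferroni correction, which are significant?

Bonferroni α = 0.1/14 = 0.00714. None of the given p-values are significant.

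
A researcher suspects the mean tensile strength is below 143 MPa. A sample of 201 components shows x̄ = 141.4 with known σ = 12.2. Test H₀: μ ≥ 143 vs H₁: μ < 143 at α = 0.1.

z = -1.859. Critical value: -1.28. Reject H₀.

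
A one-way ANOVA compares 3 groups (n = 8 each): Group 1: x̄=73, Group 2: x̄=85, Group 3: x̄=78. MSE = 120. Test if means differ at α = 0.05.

Grand mean = 78.67. SS_between = 581.33, MS_between = 290.67. F = 2.422, F_crit ≈ 3.467. Fail to reject H₀.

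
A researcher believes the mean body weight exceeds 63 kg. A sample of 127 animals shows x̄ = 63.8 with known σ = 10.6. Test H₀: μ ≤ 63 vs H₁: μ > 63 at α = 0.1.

z = 0.851. Critical value: 1.28. Fail to reject H₀.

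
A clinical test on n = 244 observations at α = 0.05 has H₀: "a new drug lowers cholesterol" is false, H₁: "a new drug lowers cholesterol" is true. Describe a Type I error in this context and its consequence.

Type I error: rejecting H₀ when it is true — concluding that a new drug lowers cholesterol when in fact it is not. Consequence: approving an ineffective drug — patients take a useless medication and may skip effective alternatives.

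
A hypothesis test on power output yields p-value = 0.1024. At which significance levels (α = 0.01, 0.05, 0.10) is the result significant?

p = 0.1024. Not significant at any of the given levels.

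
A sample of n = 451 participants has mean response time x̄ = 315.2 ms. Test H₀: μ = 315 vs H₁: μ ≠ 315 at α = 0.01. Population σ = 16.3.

z = (x̄ - μ₀)/(σ/√n) = (315.2 - 315)/(16.3/√451) = 0.261. Critical value: ±2.576. Since |0.261| ≤ 2.576, Fail to reject H₀.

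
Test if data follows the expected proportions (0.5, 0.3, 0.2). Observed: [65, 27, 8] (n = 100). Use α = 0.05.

Expected: [50.0, 30.0, 20.0]. χ² = 12.0. df = 2, critical = 5.991. Reject H₀.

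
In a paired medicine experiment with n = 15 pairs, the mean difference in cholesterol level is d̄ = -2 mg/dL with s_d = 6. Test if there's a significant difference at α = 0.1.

t = d̄/(s_d/√n) = -2/(6/√15) = -1.291. df = 14, critical t = ±1.761. Fail to reject H₀.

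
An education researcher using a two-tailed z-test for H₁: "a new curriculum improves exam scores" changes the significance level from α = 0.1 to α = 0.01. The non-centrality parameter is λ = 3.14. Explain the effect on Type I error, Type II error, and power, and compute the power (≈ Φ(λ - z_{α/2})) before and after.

Decreasing α from 0.1 to 0.01:
• Type I error rate decreases (α is the Type I rate by definition).
• Critical value moves from z_{α/2} = 1.645 to 2.576, so power = Φ(λ - z_{α/2}) goes from Φ(3.14 - 1.645) = 0.933 to Φ(3.14 - 2.576) = 0.714.
• Type II error rate β = 1 - power therefore increases (0.067 → 0.286).
Appropriate when false positives are costly — here, adopting a curriculum that gives no real benefit — disruption for nothing.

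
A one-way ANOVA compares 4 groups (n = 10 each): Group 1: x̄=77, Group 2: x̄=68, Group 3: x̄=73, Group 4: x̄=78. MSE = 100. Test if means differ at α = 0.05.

Grand mean = 74.0. SS_between = 620.0, MS_between = 206.67. F = 2.067, F_crit ≈ 2.866. Fail to reject H₀.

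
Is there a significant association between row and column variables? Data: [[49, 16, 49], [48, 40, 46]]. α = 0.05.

χ² = 8.835. df = 2, critical = 5.991. Reject H₀. Variables are dependent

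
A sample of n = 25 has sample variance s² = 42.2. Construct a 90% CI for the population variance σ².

df = 24. χ²_{0.05} = 36.415, χ²_{0.95} = 13.848. CI for σ² = ((n-1)s²/χ²_{α/2}, (n-1)s²/χ²_{1-α/2}) = (24·42.2/36.415, 24·42.2/13.848) = (27.81, 73.14)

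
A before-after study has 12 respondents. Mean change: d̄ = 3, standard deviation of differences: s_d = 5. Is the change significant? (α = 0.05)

t = d̄/(s_d/√n) = 3/(5/√12) = 2.078. df = 11, critical t = ±2.201. Fail to reject H₀.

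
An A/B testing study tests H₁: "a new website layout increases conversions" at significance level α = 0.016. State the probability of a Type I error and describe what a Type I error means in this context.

P(Type I error) = α = 0.016. A Type I error is rejecting H₀ when H₀ is actually true (false positive) — here, concluding that a new website layout increases conversions when in fact this is not the case. Consequence: rolling out a layout that doesn't actually help — wasted engineering effort.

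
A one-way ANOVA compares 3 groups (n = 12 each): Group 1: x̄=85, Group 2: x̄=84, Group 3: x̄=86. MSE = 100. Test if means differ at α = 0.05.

Grand mean = 85.0. SS_between = 24.0, MS_between = 12.0. F = 0.12, F_crit ≈ 3.285. Fail to reject H₀.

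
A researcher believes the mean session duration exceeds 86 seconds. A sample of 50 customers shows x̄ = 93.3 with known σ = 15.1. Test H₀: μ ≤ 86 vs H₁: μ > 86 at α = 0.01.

z = 3.418. Critical value: 2.33. Reject H₀.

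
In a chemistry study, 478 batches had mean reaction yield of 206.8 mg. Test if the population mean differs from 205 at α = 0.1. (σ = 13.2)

z = (x̄ - μ₀)/(σ/√n) = (206.8 - 205)/(13.2/√478) = 2.981. Critical value: ±1.645. Since |2.981| > 1.645, Reject H₀.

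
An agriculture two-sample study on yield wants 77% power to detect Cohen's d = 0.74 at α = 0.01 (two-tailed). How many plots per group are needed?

z_{α/2} = 2.576, z_β = Φ⁻¹(0.77) = 0.739. For medium effect (d = 0.74): n per group = 2(z_{α/2} + z_β)²/d² = 2(2.576 + 0.739)²/0.74² = 40.1 → 41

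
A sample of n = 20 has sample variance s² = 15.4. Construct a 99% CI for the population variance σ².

df = 19. χ²_{0.005} = 38.582, χ²_{0.995} = 6.844. CI for σ² = ((n-1)s²/χ²_{α/2}, (n-1)s²/χ²_{1-α/2}) = (19·15.4/38.582, 19·15.4/6.844) = (7.58, 42.75)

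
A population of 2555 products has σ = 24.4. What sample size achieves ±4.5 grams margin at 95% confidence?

Without FPC: n₀ = (1.96×24.4/4.5)² = 112.945. With FPC: n = n₀N/(n₀+N-1) = 108.2 → n = 109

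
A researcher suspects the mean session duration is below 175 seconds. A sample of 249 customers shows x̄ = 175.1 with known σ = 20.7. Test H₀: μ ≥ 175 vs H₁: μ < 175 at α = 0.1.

z = 0.076. Critical value: -1.28. Fail to reject H₀.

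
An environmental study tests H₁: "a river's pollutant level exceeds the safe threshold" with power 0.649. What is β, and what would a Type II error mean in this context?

β = 1 - power = 1 - 0.649 = 0.351. A Type II error is failing to reject H₀ when H₀ is false (false negative) — here, failing to conclude that a river's pollutant level exceeds the safe threshold when in fact it is true. Consequence: allowing unsafe pollution to continue.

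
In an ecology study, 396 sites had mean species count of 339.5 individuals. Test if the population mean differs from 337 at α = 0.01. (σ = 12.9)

z = (x̄ - μ₀)/(σ/√n) = (339.5 - 337)/(12.9/√396) = 3.857. Critical value: ±2.576. Since |3.857| > 2.576, Reject H₀.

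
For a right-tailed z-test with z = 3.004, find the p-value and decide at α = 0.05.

p = P(Z > 3.004) = 1 - Φ(3.004) ≈ 0.0013. Since p < 0.05, reject H₀ (significant) at α = 0.05.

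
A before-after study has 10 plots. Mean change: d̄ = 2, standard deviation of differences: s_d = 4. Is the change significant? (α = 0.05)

t = d̄/(s_d/√n) = 2/(4/√10) = 1.581. df = 9, critical t = ±2.262. Fail to reject H₀.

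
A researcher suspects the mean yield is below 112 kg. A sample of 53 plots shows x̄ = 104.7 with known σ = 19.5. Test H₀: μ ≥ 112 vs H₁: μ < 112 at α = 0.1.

z = -2.725. Critical value: -1.28. Reject H₀.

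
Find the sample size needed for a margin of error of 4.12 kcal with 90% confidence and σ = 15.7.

n = (z*σ/E)² = (1.645×15.7/4.12)² = 39.3 → n = 40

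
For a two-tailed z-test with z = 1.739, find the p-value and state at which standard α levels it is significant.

p = 2·P(Z > |1.739|) = 2·(1 - Φ(1.739)) ≈ 0.082. Significant at α = 0.1.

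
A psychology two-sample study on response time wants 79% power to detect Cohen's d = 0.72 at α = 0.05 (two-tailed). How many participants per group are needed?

z_{α/2} = 1.96, z_β = Φ⁻¹(0.79) = 0.806. For medium effect (d = 0.72): n per group = 2(z_{α/2} + z_β)²/d² = 2(1.96 + 0.806)²/0.72² = 29.5 → 30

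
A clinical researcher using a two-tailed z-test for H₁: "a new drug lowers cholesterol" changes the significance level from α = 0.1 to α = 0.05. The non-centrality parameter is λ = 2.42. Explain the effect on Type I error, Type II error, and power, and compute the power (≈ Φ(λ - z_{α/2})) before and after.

Decreasing α from 0.1 to 0.05:
• Type I error rate decreases (α is the Type I rate by definition).
• Critical value moves from z_{α/2} = 1.645 to 1.96, so power = Φ(λ - z_{α/2}) goes from Φ(2.42 - 1.645) = 0.781 to Φ(2.42 - 1.96) = 0.677.
• Type II error rate β = 1 - power therefore increases (0.219 → 0.323).
Appropriate when false positives are costly — here, approving an ineffective drug — patients take a useless medication and may skip effective alternatives.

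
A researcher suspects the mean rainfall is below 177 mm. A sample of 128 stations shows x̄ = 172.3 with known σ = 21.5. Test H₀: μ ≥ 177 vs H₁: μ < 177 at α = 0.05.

z = -2.473. Critical value: -1.645. Reject H₀.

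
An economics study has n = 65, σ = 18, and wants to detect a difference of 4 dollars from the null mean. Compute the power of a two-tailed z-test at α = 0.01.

SE = σ/√n = 18/√65 = 2.233. Non-centrality λ = d/SE = 4/2.233 = 1.792. Power ≈ Φ(λ - z_{α/2}) = Φ(1.792 - 2.576) = Φ(-0.784) = 0.216.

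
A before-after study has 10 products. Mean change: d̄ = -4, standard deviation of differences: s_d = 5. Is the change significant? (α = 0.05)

t = d̄/(s_d/√n) = -4/(5/√10) = -2.53. df = 9, critical t = ±2.262. Reject H₀.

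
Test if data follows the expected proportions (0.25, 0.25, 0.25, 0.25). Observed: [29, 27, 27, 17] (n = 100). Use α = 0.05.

Expected: [25.0, 25.0, 25.0, 25.0]. χ² = 3.52. df = 3, critical = 7.815. Fail to reject H₀.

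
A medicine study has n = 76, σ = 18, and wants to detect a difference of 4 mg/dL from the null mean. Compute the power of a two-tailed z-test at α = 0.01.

SE = σ/√n = 18/√76 = 2.065. Non-centrality λ = d/SE = 4/2.065 = 1.937. Power ≈ Φ(λ - z_{α/2}) = Φ(1.937 - 2.576) = Φ(-0.639) = 0.262.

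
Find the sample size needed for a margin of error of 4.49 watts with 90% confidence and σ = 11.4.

n = (z*σ/E)² = (1.645×11.4/4.49)² = 17.4 → n = 18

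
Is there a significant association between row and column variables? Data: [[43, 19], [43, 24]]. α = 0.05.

χ² = 0.388. df = 1, critical = 3.841. Fail to reject H₀. No evidence of dependence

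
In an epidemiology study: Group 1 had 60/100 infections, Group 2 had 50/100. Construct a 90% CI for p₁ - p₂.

p̂₁ = 0.6, p̂₂ = 0.5. Difference = 0.1. CI = (-0.015, 0.215)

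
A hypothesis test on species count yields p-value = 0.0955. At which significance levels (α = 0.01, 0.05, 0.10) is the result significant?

p = 0.0955. Significant at: α = 0.1.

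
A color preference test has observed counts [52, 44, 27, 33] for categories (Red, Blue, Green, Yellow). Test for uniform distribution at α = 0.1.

Expected = 39 each. χ² = Σ(O-E)²/E = 9.59. df = 3, critical value = 6.251. Reject H₀.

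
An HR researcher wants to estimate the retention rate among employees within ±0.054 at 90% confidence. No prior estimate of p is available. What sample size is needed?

Conservative approach: use p = 0.5 (maximizes p(1-p) = 0.25). n = z²(0.25)/E² = 1.645²×0.25/0.054² = 232.0 → n = 232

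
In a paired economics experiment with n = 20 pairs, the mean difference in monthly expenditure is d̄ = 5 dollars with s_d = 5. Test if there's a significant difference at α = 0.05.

t = d̄/(s_d/√n) = 5/(5/√20) = 4.472. df = 19, critical t = ±2.093. Reject H₀.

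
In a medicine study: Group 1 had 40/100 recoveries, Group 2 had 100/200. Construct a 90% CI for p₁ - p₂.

p̂₁ = 0.4, p̂₂ = 0.5. Difference = -0.1. CI = (-0.199, -0.001)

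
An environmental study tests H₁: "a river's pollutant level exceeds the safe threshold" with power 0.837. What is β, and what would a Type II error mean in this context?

β = 1 - power = 1 - 0.837 = 0.163. A Type II error is failing to reject H₀ when H₀ is false (false negative) — here, failing to conclude that a river's pollutant level exceeds the safe threshold when in fact it is true. Consequence: allowing unsafe pollution to continue.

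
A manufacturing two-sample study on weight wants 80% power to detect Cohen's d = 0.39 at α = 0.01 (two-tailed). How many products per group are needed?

z_{α/2} = 2.576, z_β = Φ⁻¹(0.8) = 0.842. For small effect (d = 0.39): n per group = 2(z_{α/2} + z_β)²/d² = 2(2.576 + 0.842)²/0.39² = 153.6 → 154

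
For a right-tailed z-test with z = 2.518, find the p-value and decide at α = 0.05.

p = P(Z > 2.518) = 1 - Φ(2.518) ≈ 0.0059. Since p < 0.05, reject H₀ (significant) at α = 0.05.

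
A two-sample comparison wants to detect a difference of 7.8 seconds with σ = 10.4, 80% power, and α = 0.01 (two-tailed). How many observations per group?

n per group = 2(z_α/2 + z_β)²σ²/d² = 2×(2.576 + 0.84)²×10.4²/7.8² = 41.5 → n = 42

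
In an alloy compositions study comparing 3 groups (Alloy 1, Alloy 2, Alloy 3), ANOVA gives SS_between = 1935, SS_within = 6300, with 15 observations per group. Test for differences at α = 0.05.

df_between = 2, df_within = 42. F = MS_between/MS_within = 967.5/150.0 = 6.45. F_crit ≈ 3.22. Reject H₀. At least one mean differs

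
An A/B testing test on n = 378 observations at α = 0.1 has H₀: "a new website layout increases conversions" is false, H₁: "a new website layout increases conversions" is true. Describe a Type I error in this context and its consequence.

Type I error: rejecting H₀ when it is true — concluding that a new website layout increases conversions when in fact it is not. Consequence: rolling out a layout that doesn't actually help — wasted engineering effort.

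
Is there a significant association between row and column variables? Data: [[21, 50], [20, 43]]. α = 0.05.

χ² = 0.074. df = 1, critical = 3.841. Fail to reject H₀. No evidence of dependence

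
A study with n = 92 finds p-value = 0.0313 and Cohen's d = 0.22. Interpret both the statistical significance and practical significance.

Statistically significant (p = 0.0313 < 0.05). Cohen's d = 0.22 indicates a small effect size. Both statistical and practical significance should be considered.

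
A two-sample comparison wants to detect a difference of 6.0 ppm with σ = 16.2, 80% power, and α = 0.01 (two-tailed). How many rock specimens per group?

n per group = 2(z_α/2 + z_β)²σ²/d² = 2×(2.576 + 0.84)²×16.2²/6.0² = 170.1 → n = 171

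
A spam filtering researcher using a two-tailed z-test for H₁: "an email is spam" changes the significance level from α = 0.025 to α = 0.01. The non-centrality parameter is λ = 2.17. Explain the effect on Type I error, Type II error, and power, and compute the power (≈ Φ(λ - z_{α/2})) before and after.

Decreasing α from 0.025 to 0.01:
• Type I error rate decreases (α is the Type I rate by definition).
• Critical value moves from z_{α/2} = 2.241 to 2.576, so power = Φ(λ - z_{α/2}) goes from Φ(2.17 - 2.241) = 0.472 to Φ(2.17 - 2.576) = 0.342.
• Type II error rate β = 1 - power therefore increases (0.528 → 0.658).
Appropriate when false positives are costly — here, a legitimate email is sent to the spam folder and the user misses it.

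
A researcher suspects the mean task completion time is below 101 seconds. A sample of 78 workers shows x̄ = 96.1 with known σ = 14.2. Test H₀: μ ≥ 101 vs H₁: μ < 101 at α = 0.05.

z = -3.048. Critical value: -1.645. Reject H₀.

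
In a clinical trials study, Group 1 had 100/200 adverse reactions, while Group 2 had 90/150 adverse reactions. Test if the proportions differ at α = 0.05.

p̂₁ = 0.5, p̂₂ = 0.6, pooled p̂ = 0.543. z = -1.858. Critical: ±1.96. Fail to reject H₀.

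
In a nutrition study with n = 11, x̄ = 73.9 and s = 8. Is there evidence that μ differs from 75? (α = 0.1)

t = (x̄ - μ₀)/(s/√n) = (73.9 - 75)/(8/√11) = -0.456. df = 10, critical t = ±1.812. Fail to reject H₀.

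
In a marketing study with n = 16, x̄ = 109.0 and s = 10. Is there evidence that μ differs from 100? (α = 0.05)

t = (x̄ - μ₀)/(s/√n) = (109.0 - 100)/(10/√16) = 3.6. df = 15, critical t = ±2.131. Reject H₀.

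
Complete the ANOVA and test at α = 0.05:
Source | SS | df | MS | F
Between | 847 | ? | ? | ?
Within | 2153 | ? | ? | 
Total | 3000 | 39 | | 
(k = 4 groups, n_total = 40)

df_between = 3, df_within = 36. MS_between = 282.33, MS_within = 59.81. F = 4.721, F_crit ≈ 2.866. Reject H₀.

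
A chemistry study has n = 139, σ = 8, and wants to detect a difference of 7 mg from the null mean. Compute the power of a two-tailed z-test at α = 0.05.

SE = σ/√n = 8/√139 = 0.679. Non-centrality λ = d/SE = 7/0.679 = 10.316. Power ≈ Φ(λ - z_{α/2}) = Φ(10.316 - 1.96) = Φ(8.356) = 1.0.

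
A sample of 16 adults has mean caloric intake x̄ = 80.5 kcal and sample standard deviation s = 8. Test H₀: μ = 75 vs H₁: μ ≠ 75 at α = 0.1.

t = (x̄ - μ₀)/(s/√n) = (80.5 - 75)/(8/√16) = 2.75. df = 15, critical t = ±1.753. Reject H₀.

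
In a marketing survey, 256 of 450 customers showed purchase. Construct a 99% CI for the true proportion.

p̂ = 0.569. CI = p̂ ± z*√(p̂(1-p̂)/n) = (0.509, 0.629)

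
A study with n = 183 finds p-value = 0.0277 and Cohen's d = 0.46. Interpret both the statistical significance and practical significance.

Statistically significant (p = 0.0277 < 0.05). Cohen's d = 0.46 indicates a small effect size. Both statistical and practical significance should be considered.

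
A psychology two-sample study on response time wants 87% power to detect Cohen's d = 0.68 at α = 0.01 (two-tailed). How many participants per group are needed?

z_{α/2} = 2.576, z_β = Φ⁻¹(0.87) = 1.126. For medium effect (d = 0.68): n per group = 2(z_{α/2} + z_β)²/d² = 2(2.576 + 1.126)²/0.68² = 59.3 → 60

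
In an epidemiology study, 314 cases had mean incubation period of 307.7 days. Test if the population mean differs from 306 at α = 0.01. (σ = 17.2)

z = (x̄ - μ₀)/(σ/√n) = (307.7 - 306)/(17.2/√314) = 1.751. Critical value: ±2.576. Since |1.751| ≤ 2.576, Fail to reject H₀.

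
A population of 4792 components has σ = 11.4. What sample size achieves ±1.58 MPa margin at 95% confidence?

Without FPC: n₀ = (1.96×11.4/1.58)² = 199.99. With FPC: n = n₀N/(n₀+N-1) = 192.02 → n = 193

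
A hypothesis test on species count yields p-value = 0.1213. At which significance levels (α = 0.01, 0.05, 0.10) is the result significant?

p = 0.1213. Not significant at any of the given levels.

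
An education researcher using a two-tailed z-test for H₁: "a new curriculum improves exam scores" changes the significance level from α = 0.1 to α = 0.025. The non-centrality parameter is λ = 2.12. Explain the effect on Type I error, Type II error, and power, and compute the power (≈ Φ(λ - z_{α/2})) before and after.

Decreasing α from 0.1 to 0.025:
• Type I error rate decreases (α is the Type I rate by definition).
• Critical value moves from z_{α/2} = 1.645 to 2.241, so power = Φ(λ - z_{α/2}) goes from Φ(2.12 - 1.645) = 0.683 to Φ(2.12 - 2.241) = 0.452.
• Type II error rate β = 1 - power therefore increases (0.317 → 0.548).
Appropriate when false positives are costly — here, adopting a curriculum that gives no real benefit — disruption for nothing.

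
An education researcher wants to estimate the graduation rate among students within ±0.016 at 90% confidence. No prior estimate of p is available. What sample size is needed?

Conservative approach: use p = 0.5 (maximizes p(1-p) = 0.25). n = z²(0.25)/E² = 1.645²×0.25/0.016² = 2642.6 → n = 2643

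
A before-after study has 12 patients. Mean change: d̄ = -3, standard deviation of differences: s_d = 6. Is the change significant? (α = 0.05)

t = d̄/(s_d/√n) = -3/(6/√12) = -1.732. df = 11, critical t = ±2.201. Fail to reject H₀.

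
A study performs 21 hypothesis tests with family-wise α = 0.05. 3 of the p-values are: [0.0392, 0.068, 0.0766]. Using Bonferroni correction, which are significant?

Bonferroni α = 0.05/21 = 0.00238. None of the given p-values are significant.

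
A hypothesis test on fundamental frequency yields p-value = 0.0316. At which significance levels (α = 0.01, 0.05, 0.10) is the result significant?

p = 0.0316. Significant at: α = 0.05, 0.1.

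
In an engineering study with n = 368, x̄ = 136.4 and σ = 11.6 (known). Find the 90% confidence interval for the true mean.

CI = x̄ ± z*(σ/√n) = 136.4 ± 1.645(11.6/√368) = 136.4 ± 0.99 = (135.41, 137.39)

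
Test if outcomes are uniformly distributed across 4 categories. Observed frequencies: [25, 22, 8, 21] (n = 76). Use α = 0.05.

Expected = 19 each. χ² = Σ(O-E)²/E = 8.947. df = 3, critical value = 7.815. Reject H₀.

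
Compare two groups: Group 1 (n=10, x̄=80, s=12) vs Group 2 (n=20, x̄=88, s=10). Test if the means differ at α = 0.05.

Pooled sp = 10.68. t = -1.933, df = 28. Critical t = ±2.048. Fail to reject H₀.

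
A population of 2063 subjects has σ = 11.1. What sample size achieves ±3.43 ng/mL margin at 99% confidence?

Without FPC: n₀ = (2.576×11.1/3.43)² = 69.494. With FPC: n = n₀N/(n₀+N-1) = 67.3 → n = 68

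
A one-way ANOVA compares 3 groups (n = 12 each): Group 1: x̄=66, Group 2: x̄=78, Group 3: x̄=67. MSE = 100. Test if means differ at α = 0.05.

Grand mean = 70.33. SS_between = 1064.0, MS_between = 532.0. F = 5.32, F_crit ≈ 3.285. Reject H₀.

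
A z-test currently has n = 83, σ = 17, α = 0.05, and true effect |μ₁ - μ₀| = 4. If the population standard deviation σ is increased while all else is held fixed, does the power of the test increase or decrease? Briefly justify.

Power decreases: a larger σ inflates the standard error σ/√n, pulling the sampling distribution under H₁ back toward the critical value.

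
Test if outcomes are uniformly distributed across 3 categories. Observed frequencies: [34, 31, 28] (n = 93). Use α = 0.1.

Expected = 31 each. χ² = Σ(O-E)²/E = 0.581. df = 2, critical value = 4.605. Fail to reject H₀.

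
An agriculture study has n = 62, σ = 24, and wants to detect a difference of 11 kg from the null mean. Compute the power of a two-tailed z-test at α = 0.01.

SE = σ/√n = 24/√62 = 3.048. Non-centrality λ = d/SE = 11/3.048 = 3.609. Power ≈ Φ(λ - z_{α/2}) = Φ(3.609 - 2.576) = Φ(1.033) = 0.849.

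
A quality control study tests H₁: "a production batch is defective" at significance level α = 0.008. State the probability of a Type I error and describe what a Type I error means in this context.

P(Type I error) = α = 0.008. A Type I error is rejecting H₀ when H₀ is actually true (false positive) — here, concluding that a production batch is defective when in fact this is not the case. Consequence: scrapping a good batch — wasted material and cost for no reason.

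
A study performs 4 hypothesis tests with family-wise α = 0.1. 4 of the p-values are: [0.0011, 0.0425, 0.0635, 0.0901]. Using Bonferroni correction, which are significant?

Bonferroni α = 0.1/4 = 0.025. Significant p-values: [0.0011]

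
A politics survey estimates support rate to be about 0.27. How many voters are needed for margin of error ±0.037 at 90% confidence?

n = z²p(1-p)/E² = 1.645²×0.27×0.73/0.037² = 389.6 → n = 390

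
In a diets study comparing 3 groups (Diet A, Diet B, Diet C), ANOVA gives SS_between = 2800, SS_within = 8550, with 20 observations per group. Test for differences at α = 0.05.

df_between = 2, df_within = 57. F = MS_between/MS_within = 1400.0/150.0 = 9.333. F_crit ≈ 3.159. Reject H₀. At least one mean differs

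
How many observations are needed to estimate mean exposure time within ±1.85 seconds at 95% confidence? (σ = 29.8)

n = (z*σ/E)² = (1.96×29.8/1.85)² = 996.8 → n = 997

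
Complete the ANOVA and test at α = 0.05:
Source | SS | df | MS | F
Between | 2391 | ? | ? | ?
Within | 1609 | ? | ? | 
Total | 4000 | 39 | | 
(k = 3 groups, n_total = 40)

df_between = 2, df_within = 37. MS_between = 1195.5, MS_within = 43.49. F = 27.491, F_crit ≈ 3.252. Reject H₀.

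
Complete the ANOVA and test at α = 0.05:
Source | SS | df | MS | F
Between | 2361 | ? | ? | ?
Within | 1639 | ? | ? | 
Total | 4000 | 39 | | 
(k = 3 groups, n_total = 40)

df_between = 2, df_within = 37. MS_between = 1180.5, MS_within = 44.3. F = 26.649, F_crit ≈ 3.252. Reject H₀.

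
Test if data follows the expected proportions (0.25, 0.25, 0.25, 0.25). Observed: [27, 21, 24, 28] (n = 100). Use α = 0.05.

Expected: [25.0, 25.0, 25.0, 25.0]. χ² = 1.2. df = 3, critical = 7.815. Fail to reject H₀.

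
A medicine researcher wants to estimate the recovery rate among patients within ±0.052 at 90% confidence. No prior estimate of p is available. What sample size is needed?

Conservative approach: use p = 0.5 (maximizes p(1-p) = 0.25). n = z²(0.25)/E² = 1.645²×0.25/0.052² = 250.2 → n = 251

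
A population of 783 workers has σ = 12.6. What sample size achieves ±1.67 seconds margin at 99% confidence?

Without FPC: n₀ = (2.576×12.6/1.67)² = 377.746. With FPC: n = n₀N/(n₀+N-1) = 255.03 → n = 256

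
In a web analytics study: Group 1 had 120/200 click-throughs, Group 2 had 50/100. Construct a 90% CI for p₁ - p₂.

p̂₁ = 0.6, p̂₂ = 0.5. Difference = 0.1. CI = (-0.0, 0.2)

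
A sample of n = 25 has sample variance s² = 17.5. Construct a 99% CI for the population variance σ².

df = 24. χ²_{0.005} = 45.559, χ²_{0.995} = 9.886. CI for σ² = ((n-1)s²/χ²_{α/2}, (n-1)s²/χ²_{1-α/2}) = (24·17.5/45.559, 24·17.5/9.886) = (9.22, 42.48)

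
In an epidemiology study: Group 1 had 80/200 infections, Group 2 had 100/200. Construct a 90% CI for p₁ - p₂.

p̂₁ = 0.4, p̂₂ = 0.5. Difference = -0.1. CI = (-0.181, -0.019)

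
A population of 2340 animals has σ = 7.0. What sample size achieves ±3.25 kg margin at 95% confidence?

Without FPC: n₀ = (1.96×7.0/3.25)² = 17.821. With FPC: n = n₀N/(n₀+N-1) = 17.7 → n = 18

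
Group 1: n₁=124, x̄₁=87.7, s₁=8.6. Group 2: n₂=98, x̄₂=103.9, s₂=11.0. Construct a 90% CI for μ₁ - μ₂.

Difference = -16.2. SE = √(8.6²/124 + 11.0²/98) = 1.353. CI = (-18.43, -13.97)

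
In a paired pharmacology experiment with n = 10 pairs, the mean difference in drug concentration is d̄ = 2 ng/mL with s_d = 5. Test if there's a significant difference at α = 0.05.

t = d̄/(s_d/√n) = 2/(5/√10) = 1.265. df = 9, critical t = ±2.262. Fail to reject H₀.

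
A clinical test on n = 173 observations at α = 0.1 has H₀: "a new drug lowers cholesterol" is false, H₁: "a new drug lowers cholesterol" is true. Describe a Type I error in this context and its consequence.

Type I error: rejecting H₀ when it is true — concluding that a new drug lowers cholesterol when in fact it is not. Consequence: approving an ineffective drug — patients take a useless medication and may skip effective alternatives.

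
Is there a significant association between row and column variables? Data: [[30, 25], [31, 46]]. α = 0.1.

χ² = 2.634. df = 1, critical = 2.706. Fail to reject H₀. No evidence of dependence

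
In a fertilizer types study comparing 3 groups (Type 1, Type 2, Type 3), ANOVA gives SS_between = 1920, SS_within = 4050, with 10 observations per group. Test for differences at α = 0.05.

df_between = 2, df_within = 27. F = MS_between/MS_within = 960.0/150.0 = 6.4. F_crit ≈ 3.354. Reject H₀. At least one mean differs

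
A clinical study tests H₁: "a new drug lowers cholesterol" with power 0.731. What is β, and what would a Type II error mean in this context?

β = 1 - power = 1 - 0.731 = 0.269. A Type II error is failing to reject H₀ when H₀ is false (false negative) — here, failing to conclude that a new drug lowers cholesterol when in fact it is true. Consequence: shelving an effective drug — patients miss out on a treatment that would have helped.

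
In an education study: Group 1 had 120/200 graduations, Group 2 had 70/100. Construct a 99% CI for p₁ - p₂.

p̂₁ = 0.6, p̂₂ = 0.7. Difference = -0.1. CI = (-0.248, 0.048)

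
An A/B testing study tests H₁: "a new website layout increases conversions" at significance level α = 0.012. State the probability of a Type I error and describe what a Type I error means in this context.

P(Type I error) = α = 0.012. A Type I error is rejecting H₀ when H₀ is actually true (false positive) — here, concluding that a new website layout increases conversions when in fact this is not the case. Consequence: rolling out a layout that doesn't actually help — wasted engineering effort.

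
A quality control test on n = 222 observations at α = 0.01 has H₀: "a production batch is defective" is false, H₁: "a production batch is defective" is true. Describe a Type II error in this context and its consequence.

Type II error: failing to reject H₀ when it is false — concluding that a production batch is defective is not supported when in fact it is. Consequence: shipping a defective batch — faulty products reach customers.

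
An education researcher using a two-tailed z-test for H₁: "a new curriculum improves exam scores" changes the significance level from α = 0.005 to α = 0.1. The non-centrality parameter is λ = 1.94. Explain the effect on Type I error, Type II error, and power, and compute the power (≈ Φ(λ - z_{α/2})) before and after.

Increasing α from 0.005 to 0.1:
• Type I error rate increases (α is the Type I rate by definition).
• Critical value moves from z_{α/2} = 2.807 to 1.645, so power = Φ(λ - z_{α/2}) goes from Φ(1.94 - 2.807) = 0.193 to Φ(1.94 - 1.645) = 0.616.
• Type II error rate β = 1 - power therefore decreases (0.807 → 0.384).
Appropriate when false negatives are costly — here, keeping the old curriculum when the new one would have helped students.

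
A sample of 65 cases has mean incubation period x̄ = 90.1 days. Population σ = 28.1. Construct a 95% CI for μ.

CI = x̄ ± z*(σ/√n) = 90.1 ± 1.96(28.1/√65) = 90.1 ± 6.83 = (83.27, 96.93)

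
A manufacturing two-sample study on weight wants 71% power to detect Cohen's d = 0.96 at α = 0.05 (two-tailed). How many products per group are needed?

z_{α/2} = 1.96, z_β = Φ⁻¹(0.71) = 0.553. For large effect (d = 0.96): n per group = 2(z_{α/2} + z_β)²/d² = 2(1.96 + 0.553)²/0.96² = 13.7 → 14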